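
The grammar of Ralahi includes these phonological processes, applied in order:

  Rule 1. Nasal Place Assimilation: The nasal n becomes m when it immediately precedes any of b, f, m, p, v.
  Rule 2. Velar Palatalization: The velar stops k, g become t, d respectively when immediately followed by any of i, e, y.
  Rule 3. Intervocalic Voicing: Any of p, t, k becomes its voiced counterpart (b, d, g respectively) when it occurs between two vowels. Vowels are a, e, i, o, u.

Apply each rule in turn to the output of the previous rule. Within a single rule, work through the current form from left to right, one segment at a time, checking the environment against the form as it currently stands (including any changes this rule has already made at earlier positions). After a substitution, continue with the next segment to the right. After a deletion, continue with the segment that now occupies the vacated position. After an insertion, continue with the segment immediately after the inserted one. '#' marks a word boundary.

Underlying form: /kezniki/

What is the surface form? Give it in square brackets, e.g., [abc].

[teznidi]

Rule 1 Nasal Place Assimilation: no change — [kezniki]
Rule 2 Velar Palatalization: [kezniki] → [tezniti]
Rule 3 Intervocalic Voicing: [tezniti] → [teznidi]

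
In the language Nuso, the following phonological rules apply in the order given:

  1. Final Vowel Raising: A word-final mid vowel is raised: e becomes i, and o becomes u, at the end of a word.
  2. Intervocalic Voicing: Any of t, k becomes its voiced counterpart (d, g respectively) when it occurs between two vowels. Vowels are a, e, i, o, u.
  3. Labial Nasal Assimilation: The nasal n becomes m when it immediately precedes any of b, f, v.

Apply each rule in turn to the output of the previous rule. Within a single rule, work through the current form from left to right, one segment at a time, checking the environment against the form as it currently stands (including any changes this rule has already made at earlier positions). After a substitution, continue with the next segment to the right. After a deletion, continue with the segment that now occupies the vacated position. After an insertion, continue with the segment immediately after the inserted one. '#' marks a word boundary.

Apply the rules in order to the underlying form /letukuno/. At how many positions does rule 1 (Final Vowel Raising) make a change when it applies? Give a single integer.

1 Final Vowel Raising: [letukuno] → [letukunu]
2 Intervocalic Voicing: [letukunu] → [ledugunu]
3 Labial Nasal Assimilation: no change — [ledugunu]
Rule 1 changed 1 position(s).

1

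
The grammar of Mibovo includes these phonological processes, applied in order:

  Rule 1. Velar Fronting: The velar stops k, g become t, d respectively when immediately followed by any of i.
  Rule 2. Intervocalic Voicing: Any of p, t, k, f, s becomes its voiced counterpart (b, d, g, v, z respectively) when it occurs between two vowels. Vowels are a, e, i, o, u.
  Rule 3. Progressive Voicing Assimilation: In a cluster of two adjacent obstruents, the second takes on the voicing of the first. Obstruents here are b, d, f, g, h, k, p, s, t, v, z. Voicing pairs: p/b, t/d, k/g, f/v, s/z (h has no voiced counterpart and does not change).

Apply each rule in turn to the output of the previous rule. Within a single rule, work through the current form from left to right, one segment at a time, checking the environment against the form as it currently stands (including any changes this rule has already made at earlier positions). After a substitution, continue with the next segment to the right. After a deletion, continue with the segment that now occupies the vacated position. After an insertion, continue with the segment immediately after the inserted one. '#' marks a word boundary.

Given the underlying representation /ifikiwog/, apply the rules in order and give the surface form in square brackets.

Rule 1 Velar Fronting: [ifikiwog] → [ifitiwog]
Rule 2 Intervocalic Voicing: [ifitiwog] → [ividiwog]
Rule 3 Progressive Voicing Assimilation: no change — [ividiwog]

[ividiwog]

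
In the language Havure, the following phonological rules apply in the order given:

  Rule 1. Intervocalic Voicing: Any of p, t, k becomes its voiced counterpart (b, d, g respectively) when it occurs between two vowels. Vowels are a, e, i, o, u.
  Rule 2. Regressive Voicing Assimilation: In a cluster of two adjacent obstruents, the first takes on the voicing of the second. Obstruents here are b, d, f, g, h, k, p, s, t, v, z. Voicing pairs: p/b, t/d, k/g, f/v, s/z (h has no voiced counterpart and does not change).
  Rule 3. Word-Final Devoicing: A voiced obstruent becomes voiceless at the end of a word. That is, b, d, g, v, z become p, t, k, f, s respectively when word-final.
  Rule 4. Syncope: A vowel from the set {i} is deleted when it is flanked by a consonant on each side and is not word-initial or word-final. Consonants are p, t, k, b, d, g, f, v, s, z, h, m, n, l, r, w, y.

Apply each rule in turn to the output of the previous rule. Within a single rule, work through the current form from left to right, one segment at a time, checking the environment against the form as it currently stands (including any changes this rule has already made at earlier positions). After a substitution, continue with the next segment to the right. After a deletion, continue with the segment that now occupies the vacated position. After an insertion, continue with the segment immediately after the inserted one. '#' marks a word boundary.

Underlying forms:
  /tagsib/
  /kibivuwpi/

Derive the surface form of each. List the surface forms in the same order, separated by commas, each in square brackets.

/tagsib/:
  Rule 1 Intervocalic Voicing: no change — [tagsib]
  Rule 2 Regressive Voicing Assimilation: [tagsib] → [taksib]
  Rule 3 Word-Final Devoicing: [taksib] → [taksip]
  Rule 4 Syncope: [taksip] → [taksp]
/kibivuwpi/:
  Rule 1 Intervocalic Voicing: no change — [kibivuwpi]
  Rule 2 Regressive Voicing Assimilation: no change — [kibivuwpi]
  Rule 3 Word-Final Devoicing: no change — [kibivuwpi]
  Rule 4 Syncope: [kibivuwpi] → [kbvuwpi]

[taksp], [kbvuwpi]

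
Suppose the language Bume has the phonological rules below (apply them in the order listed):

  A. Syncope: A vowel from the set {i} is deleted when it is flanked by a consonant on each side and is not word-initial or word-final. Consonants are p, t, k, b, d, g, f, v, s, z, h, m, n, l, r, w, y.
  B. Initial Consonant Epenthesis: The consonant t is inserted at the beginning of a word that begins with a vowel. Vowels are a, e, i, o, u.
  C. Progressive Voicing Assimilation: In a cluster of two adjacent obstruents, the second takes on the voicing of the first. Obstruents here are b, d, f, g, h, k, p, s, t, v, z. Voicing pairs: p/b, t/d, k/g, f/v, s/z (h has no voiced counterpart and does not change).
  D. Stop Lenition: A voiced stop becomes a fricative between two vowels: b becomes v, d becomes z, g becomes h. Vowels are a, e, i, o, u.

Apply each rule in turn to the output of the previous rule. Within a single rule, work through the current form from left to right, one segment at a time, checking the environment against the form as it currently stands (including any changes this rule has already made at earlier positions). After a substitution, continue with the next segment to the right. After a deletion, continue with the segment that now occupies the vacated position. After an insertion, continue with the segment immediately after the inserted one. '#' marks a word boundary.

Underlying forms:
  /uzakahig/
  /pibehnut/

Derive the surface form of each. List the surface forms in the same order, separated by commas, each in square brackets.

/uzakahig/:
  A Syncope: [uzakahig] → [uzakahg]
  B Initial Consonant Epenthesis: [uzakahg] → [tuzakahg]
  C Progressive Voicing Assimilation: [tuzakahg] → [tuzakahk]
  D Stop Lenition: no change — [tuzakahk]
/pibehnut/:
  A Syncope: [pibehnut] → [pbehnut]
  B Initial Consonant Epenthesis: no change — [pbehnut]
  C Progressive Voicing Assimilation: [pbehnut] → [ppehnut]
  D Stop Lenition: no change — [ppehnut]

[tuzakahk], [ppehnut]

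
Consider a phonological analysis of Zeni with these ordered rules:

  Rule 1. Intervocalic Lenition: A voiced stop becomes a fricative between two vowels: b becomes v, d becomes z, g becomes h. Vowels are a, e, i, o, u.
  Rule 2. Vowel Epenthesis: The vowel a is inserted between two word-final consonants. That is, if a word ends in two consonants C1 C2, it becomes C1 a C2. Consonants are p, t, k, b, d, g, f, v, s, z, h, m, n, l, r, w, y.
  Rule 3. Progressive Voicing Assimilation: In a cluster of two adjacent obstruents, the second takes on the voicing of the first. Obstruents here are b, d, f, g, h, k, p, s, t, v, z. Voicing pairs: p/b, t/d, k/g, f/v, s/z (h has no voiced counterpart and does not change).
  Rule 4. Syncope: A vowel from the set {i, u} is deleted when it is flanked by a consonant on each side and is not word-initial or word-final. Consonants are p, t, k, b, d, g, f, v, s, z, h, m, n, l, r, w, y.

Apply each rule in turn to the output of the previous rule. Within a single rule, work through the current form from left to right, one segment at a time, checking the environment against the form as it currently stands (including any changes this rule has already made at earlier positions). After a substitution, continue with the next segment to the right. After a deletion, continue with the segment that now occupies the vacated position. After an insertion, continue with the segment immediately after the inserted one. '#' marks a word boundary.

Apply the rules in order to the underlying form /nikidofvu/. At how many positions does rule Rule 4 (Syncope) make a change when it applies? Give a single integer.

Rule 1 Intervocalic Lenition: [nikidofvu] → [nikizofvu]
Rule 2 Vowel Epenthesis: no change — [nikizofvu]
Rule 3 Progressive Voicing Assimilation: [nikizofvu] → [nikizoffu]
Rule 4 Syncope: [nikizoffu] → [nkzoffu]
Rule Rule 4 changed 2 position(s).

2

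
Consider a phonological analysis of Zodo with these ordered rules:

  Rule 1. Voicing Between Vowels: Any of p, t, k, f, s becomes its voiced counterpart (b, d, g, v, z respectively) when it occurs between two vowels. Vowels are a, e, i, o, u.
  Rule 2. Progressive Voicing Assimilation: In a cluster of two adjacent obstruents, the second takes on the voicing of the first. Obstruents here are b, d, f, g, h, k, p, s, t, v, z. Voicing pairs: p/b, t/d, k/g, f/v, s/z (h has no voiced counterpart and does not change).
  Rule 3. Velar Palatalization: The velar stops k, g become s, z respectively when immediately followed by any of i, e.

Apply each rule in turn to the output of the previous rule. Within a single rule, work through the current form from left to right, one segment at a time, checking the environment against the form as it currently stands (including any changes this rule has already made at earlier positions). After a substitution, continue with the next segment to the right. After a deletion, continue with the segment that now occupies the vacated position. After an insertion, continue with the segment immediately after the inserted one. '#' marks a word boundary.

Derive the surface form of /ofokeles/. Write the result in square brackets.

Rule 1 Voicing Between Vowels: [ofokeles] → [ovogeles]
Rule 2 Progressive Voicing Assimilation: no change — [ovogeles]
Rule 3 Velar Palatalization: [ovogeles] → [ovozeles]

[ovozeles]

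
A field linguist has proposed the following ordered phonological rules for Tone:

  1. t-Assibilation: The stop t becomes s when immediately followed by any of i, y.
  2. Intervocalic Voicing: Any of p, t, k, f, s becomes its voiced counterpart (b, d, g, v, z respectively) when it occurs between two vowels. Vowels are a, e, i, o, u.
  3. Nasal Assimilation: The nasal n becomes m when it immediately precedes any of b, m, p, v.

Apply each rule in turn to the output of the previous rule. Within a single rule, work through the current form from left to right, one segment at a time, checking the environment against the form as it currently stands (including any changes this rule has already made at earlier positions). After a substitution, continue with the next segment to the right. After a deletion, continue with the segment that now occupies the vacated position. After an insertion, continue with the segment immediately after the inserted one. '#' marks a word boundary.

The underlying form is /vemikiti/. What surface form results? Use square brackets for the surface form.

[vemigizi]

1 t-Assibilation: [vemikiti] → [vemikisi]
2 Intervocalic Voicing: [vemikisi] → [vemigizi]
3 Nasal Assimilation: no change — [vemigizi]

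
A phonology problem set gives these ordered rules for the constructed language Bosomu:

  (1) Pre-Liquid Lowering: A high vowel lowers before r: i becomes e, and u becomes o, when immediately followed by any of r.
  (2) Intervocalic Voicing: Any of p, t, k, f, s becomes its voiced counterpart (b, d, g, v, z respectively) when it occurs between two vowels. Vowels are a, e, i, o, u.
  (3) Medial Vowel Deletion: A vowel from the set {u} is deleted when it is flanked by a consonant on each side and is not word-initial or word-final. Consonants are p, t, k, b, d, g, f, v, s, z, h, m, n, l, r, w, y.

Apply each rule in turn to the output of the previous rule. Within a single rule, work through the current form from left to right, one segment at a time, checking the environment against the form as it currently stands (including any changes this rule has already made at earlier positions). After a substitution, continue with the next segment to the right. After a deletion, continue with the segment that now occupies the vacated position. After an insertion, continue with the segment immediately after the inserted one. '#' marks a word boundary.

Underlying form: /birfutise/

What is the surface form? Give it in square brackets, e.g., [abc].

(1) Pre-Liquid Lowering: [birfutise] → [berfutise]
(2) Intervocalic Voicing: [berfutise] → [berfudize]
(3) Medial Vowel Deletion: [berfudize] → [berfdize]

[berfdize]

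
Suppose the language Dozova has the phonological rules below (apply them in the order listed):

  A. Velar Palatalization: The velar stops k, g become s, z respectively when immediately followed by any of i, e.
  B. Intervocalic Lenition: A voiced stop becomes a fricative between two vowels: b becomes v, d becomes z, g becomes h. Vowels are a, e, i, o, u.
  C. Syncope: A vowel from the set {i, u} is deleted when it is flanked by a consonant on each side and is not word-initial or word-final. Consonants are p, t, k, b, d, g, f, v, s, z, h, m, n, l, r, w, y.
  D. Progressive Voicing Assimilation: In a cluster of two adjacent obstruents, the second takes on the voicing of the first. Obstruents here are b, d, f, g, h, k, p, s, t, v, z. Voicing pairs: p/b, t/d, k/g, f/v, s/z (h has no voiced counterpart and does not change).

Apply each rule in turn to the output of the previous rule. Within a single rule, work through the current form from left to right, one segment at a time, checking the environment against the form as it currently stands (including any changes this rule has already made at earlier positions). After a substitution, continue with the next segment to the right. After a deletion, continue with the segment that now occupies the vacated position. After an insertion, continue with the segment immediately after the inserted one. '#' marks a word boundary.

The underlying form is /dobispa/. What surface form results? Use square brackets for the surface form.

A Velar Palatalization: no change — [dobispa]
B Intervocalic Lenition: [dobispa] → [dovispa]
C Syncope: [dovispa] → [dovspa]
D Progressive Voicing Assimilation: [dovspa] → [dovzba]

[dovzba]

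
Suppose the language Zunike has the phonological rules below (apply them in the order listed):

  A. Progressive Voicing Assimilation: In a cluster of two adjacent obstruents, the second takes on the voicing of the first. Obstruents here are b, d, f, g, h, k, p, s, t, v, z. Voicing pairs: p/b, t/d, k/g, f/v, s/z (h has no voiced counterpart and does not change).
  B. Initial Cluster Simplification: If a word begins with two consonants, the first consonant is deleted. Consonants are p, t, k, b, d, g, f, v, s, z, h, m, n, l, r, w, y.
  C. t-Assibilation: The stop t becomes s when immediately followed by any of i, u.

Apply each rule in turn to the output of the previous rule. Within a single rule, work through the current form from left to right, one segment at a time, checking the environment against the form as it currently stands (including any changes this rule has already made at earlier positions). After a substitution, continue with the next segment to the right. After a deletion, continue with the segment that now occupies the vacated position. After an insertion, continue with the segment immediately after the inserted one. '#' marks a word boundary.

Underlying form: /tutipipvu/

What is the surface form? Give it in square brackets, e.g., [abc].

[susipipfu]

A Progressive Voicing Assimilation: [tutipipvu] → [tutipipfu]
B Initial Cluster Simplification: no change — [tutipipfu]
C t-Assibilation: [tutipipfu] → [susipipfu]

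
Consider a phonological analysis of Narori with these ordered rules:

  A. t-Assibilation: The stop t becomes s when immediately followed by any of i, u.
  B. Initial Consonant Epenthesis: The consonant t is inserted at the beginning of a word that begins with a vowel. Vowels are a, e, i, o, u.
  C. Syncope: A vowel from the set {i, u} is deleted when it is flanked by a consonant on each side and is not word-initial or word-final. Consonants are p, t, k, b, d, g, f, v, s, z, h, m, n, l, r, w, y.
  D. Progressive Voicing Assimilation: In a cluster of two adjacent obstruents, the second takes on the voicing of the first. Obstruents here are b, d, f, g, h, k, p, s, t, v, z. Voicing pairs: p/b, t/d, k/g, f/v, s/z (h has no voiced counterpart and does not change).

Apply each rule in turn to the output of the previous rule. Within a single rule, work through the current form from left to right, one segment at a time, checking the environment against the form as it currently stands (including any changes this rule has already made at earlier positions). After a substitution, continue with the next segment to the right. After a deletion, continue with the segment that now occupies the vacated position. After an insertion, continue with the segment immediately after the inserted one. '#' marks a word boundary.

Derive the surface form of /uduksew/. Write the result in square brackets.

A t-Assibilation: no change — [uduksew]
B Initial Consonant Epenthesis: [uduksew] → [tuduksew]
C Syncope: [tuduksew] → [tdksew]
D Progressive Voicing Assimilation: [tdksew] → [ttksew]

[ttksew]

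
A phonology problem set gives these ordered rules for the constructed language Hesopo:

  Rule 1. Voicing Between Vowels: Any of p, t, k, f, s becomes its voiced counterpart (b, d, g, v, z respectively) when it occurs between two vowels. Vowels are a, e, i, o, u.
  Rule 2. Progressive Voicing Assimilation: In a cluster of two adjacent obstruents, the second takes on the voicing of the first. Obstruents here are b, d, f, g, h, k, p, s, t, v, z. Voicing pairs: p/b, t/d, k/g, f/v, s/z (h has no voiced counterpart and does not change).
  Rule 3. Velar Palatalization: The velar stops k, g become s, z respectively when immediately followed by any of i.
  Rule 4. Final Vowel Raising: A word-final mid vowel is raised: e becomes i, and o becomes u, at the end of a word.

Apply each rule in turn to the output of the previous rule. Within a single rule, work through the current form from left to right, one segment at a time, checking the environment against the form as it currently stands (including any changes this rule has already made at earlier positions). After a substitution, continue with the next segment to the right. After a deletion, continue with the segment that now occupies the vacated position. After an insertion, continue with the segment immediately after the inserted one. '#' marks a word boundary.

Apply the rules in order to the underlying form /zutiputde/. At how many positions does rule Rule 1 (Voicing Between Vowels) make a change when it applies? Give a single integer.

Rule 1 Voicing Between Vowels: [zutiputde] → [zudibutde]
Rule 2 Progressive Voicing Assimilation: [zudibutde] → [zudibutte]
Rule 3 Velar Palatalization: no change — [zudibutte]
Rule 4 Final Vowel Raising: [zudibutte] → [zudibutti]
Rule Rule 1 changed 2 position(s).

2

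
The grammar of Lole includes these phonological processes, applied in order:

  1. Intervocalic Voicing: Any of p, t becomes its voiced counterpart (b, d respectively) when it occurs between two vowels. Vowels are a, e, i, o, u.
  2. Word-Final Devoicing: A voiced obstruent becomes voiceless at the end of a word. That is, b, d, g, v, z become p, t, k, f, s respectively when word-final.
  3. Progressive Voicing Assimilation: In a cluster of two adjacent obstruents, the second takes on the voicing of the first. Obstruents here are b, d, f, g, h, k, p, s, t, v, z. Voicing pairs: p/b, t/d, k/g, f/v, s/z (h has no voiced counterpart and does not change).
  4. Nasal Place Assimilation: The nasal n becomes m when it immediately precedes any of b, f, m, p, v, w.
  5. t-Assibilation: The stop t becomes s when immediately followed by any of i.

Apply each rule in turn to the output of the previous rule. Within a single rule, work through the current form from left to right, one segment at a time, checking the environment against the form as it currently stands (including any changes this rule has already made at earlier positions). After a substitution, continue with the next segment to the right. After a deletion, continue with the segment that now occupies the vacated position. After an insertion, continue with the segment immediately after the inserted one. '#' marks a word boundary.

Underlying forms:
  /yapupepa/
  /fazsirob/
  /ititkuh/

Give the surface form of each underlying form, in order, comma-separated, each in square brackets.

/yapupepa/:
  1 Intervocalic Voicing: [yapupepa] → [yabubeba]
  2 Word-Final Devoicing: no change — [yabubeba]
  3 Progressive Voicing Assimilation: no change — [yabubeba]
  4 Nasal Place Assimilation: no change — [yabubeba]
  5 t-Assibilation: no change — [yabubeba]
/fazsirob/:
  1 Intervocalic Voicing: no change — [fazsirob]
  2 Word-Final Devoicing: [fazsirob] → [fazsirop]
  3 Progressive Voicing Assimilation: [fazsirop] → [fazzirop]
  4 Nasal Place Assimilation: no change — [fazzirop]
  5 t-Assibilation: no change — [fazzirop]
/ititkuh/:
  1 Intervocalic Voicing: [ititkuh] → [iditkuh]
  2 Word-Final Devoicing: no change — [iditkuh]
  3 Progressive Voicing Assimilation: no change — [iditkuh]
  4 Nasal Place Assimilation: no change — [iditkuh]
  5 t-Assibilation: no change — [iditkuh]

[yabubeba], [fazzirop], [iditkuh]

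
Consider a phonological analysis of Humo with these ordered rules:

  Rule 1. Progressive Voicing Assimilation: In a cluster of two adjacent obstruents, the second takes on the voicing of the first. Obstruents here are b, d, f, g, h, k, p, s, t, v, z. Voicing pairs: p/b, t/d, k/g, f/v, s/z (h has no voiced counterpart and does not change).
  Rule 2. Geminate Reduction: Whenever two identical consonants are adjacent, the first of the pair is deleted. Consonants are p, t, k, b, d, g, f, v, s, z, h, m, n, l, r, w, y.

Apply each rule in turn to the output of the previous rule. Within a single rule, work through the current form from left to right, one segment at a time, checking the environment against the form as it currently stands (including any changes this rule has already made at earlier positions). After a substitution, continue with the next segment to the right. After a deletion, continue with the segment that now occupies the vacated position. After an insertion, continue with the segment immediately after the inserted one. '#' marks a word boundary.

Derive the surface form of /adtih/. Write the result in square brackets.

[adih]

Rule 1 Progressive Voicing Assimilation: [adtih] → [addih]
Rule 2 Geminate Reduction: [addih] → [adih]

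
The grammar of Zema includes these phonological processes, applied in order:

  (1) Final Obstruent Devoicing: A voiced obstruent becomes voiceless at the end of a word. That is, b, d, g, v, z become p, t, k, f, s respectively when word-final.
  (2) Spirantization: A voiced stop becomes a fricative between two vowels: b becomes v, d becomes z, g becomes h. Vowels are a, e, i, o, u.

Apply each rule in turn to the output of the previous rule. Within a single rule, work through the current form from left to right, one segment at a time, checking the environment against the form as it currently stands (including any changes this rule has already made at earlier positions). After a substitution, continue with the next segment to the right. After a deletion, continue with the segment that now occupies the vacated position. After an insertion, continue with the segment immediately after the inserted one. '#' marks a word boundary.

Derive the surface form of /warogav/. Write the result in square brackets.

(1) Final Obstruent Devoicing: [warogav] → [warogaf]
(2) Spirantization: [warogaf] → [warohaf]

[warohaf]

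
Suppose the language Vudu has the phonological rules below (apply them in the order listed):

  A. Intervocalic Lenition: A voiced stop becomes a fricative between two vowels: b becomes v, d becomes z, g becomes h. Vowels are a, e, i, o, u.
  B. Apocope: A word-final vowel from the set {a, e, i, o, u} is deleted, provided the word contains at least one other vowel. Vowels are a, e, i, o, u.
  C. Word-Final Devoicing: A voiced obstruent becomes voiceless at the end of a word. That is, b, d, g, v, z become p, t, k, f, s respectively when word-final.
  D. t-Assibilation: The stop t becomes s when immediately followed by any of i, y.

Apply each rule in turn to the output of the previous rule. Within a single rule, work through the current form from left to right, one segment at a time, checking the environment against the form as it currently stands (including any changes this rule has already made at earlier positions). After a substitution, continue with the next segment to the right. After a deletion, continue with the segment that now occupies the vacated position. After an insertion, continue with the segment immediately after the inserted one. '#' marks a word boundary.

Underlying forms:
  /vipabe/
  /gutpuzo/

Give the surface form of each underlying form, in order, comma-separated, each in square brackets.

[vipaf], [gutpus]

/vipabe/:
  A Intervocalic Lenition: [vipabe] → [vipave]
  B Apocope: [vipave] → [vipav]
  C Word-Final Devoicing: [vipav] → [vipaf]
  D t-Assibilation: no change — [vipaf]
/gutpuzo/:
  A Intervocalic Lenition: no change — [gutpuzo]
  B Apocope: [gutpuzo] → [gutpuz]
  C Word-Final Devoicing: [gutpuz] → [gutpus]
  D t-Assibilation: no change — [gutpus]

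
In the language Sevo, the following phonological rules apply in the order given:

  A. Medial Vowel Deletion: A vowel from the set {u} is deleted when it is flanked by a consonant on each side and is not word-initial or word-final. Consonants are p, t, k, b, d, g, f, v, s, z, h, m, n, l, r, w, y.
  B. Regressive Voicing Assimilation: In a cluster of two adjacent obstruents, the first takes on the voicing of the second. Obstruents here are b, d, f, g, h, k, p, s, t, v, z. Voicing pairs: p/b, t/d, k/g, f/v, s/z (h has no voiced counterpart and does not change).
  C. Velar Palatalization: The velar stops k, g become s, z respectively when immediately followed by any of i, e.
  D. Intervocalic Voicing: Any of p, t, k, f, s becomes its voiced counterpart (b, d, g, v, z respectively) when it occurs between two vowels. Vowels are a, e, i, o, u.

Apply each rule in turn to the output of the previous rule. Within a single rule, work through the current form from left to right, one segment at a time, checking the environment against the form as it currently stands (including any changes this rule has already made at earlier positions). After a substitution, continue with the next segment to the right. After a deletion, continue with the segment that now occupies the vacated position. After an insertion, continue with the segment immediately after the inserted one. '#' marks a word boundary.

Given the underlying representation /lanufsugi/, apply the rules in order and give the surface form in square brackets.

[lanfzzi]

A Medial Vowel Deletion: [lanufsugi] → [lanfsgi]
B Regressive Voicing Assimilation: [lanfsgi] → [lanfzgi]
C Velar Palatalization: [lanfzgi] → [lanfzzi]
D Intervocalic Voicing: no change — [lanfzzi]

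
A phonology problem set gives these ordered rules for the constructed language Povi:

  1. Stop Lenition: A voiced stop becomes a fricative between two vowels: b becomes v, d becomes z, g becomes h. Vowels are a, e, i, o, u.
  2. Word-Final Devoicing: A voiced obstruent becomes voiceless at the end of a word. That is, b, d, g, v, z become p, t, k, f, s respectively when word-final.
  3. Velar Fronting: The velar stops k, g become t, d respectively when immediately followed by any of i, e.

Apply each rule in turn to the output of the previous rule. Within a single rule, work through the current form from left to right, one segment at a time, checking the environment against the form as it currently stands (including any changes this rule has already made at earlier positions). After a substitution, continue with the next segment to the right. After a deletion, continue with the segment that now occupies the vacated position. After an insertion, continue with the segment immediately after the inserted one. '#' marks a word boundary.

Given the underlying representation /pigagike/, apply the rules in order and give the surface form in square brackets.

1 Stop Lenition: [pigagike] → [pihahike]
2 Word-Final Devoicing: no change — [pihahike]
3 Velar Fronting: [pihahike] → [pihahite]

[pihahite]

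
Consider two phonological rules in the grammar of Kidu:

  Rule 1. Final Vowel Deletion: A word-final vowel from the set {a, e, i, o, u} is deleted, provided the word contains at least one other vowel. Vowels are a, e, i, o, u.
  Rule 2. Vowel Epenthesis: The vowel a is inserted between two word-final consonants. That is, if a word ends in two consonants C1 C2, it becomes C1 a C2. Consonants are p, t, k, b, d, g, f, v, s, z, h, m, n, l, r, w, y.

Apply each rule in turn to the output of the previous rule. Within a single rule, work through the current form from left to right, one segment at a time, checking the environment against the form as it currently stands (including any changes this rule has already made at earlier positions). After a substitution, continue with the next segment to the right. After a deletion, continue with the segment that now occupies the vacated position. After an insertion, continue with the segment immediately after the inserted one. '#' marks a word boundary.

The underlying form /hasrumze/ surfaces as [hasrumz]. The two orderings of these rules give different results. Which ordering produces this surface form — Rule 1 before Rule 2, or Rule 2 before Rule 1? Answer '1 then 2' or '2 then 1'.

2 then 1

Order 1 then 2:
  1 Final Vowel Deletion: [hasrumze] → [hasrumz]
  2 Vowel Epenthesis: [hasrumz] → [hasrumaz]
  result: [hasrumaz]
Order 2 then 1:
  2 Vowel Epenthesis: no change — [hasrumze]
  1 Final Vowel Deletion: [hasrumze] → [hasrumz]
  result: [hasrumz]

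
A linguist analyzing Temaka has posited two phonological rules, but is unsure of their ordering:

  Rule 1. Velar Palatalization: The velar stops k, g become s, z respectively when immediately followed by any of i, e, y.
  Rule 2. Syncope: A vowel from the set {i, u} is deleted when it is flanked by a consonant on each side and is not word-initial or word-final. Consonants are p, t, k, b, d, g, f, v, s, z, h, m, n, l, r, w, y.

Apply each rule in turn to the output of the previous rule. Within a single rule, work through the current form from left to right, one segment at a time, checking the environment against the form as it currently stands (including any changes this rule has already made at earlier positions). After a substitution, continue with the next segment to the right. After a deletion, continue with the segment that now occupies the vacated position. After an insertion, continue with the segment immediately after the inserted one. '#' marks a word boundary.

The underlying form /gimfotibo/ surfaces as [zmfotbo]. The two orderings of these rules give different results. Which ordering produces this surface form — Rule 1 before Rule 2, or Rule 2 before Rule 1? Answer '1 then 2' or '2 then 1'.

1 then 2

Order 1 then 2:
  1 Velar Palatalization: [gimfotibo] → [zimfotibo]
  2 Syncope: [zimfotibo] → [zmfotbo]
  result: [zmfotbo]
Order 2 then 1:
  2 Syncope: [gimfotibo] → [gmfotbo]
  1 Velar Palatalization: no change — [gmfotbo]
  result: [gmfotbo]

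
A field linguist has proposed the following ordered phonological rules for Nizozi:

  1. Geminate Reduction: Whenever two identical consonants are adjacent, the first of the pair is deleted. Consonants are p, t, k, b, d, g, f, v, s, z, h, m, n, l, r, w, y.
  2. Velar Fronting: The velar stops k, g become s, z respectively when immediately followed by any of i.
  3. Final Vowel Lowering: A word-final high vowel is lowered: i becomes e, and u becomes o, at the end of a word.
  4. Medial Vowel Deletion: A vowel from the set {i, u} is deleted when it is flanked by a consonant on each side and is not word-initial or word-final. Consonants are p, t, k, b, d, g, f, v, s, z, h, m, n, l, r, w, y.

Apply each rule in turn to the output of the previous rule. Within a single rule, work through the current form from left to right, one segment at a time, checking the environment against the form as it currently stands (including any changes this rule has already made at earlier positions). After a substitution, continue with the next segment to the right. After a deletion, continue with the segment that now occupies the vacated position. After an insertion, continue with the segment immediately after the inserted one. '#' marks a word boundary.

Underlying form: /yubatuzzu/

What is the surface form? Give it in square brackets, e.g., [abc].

[ybatzo]

1 Geminate Reduction: [yubatuzzu] → [yubatuzu]
2 Velar Fronting: no change — [yubatuzu]
3 Final Vowel Lowering: [yubatuzu] → [yubatuzo]
4 Medial Vowel Deletion: [yubatuzo] → [ybatzo]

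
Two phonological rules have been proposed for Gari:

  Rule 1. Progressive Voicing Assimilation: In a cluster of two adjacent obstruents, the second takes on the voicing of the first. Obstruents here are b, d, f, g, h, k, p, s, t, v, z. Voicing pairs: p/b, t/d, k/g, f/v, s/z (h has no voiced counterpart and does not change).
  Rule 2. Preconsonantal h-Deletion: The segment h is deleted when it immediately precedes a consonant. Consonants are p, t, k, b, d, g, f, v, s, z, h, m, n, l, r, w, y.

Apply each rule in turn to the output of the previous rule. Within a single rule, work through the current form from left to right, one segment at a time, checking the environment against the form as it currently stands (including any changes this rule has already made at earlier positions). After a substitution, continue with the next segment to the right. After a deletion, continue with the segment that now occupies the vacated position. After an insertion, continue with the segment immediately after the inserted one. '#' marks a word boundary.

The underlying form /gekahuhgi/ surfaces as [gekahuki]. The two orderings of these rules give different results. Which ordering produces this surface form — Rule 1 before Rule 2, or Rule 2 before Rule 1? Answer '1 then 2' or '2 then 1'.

Order 1 then 2:
  1 Progressive Voicing Assimilation: [gekahuhgi] → [gekahuhki]
  2 Preconsonantal h-Deletion: [gekahuhki] → [gekahuki]
  result: [gekahuki]
Order 2 then 1:
  2 Preconsonantal h-Deletion: [gekahuhgi] → [gekahugi]
  1 Progressive Voicing Assimilation: no change — [gekahugi]
  result: [gekahugi]

1 then 2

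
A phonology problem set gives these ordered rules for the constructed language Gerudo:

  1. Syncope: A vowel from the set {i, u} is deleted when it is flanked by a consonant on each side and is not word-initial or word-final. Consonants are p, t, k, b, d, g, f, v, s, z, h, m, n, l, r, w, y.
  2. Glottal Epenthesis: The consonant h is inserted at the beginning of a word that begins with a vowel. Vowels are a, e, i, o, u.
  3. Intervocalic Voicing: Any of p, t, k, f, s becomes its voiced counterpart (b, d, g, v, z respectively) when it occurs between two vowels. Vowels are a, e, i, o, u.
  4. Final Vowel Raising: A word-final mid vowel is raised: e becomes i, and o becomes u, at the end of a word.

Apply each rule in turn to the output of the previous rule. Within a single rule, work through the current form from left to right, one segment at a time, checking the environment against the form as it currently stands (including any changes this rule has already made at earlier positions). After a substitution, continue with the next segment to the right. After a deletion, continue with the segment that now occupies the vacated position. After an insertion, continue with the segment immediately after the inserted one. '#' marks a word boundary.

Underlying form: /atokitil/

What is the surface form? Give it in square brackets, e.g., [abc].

[hadoktl]

1 Syncope: [atokitil] → [atoktl]
2 Glottal Epenthesis: [atoktl] → [hatoktl]
3 Intervocalic Voicing: [hatoktl] → [hadoktl]
4 Final Vowel Raising: no change — [hadoktl]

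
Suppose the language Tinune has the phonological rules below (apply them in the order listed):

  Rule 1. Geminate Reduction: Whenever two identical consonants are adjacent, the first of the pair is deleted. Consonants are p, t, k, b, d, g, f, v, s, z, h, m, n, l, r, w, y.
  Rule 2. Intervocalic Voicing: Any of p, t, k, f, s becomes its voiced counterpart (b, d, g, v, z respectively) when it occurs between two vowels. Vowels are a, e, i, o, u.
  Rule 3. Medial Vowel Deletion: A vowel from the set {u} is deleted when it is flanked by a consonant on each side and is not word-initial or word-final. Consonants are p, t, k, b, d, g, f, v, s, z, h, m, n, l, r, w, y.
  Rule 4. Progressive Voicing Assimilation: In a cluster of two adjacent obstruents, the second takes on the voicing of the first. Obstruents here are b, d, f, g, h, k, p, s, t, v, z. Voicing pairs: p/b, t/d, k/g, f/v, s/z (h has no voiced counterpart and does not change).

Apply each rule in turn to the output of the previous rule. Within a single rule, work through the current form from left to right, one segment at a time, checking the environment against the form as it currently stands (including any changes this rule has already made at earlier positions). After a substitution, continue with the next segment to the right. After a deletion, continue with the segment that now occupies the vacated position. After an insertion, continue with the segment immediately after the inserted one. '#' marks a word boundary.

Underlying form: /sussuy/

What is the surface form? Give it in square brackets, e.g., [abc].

Rule 1 Geminate Reduction: [sussuy] → [susuy]
Rule 2 Intervocalic Voicing: [susuy] → [suzuy]
Rule 3 Medial Vowel Deletion: [suzuy] → [szy]
Rule 4 Progressive Voicing Assimilation: [szy] → [ssy]

[ssy]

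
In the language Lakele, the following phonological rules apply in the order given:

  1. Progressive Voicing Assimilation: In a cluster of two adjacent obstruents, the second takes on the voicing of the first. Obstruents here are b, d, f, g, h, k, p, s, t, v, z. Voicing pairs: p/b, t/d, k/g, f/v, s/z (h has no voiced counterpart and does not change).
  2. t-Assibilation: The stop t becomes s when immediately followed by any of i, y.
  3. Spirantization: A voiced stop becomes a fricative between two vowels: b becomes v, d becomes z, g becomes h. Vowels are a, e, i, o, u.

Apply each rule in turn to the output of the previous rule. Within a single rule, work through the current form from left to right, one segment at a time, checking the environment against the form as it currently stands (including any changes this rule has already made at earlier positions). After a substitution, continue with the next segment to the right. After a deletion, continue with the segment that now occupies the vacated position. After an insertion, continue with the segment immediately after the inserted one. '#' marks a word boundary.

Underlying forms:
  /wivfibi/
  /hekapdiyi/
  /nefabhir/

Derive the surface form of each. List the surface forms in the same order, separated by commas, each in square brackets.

[wivvivi], [hekapsiyi], [nefabhir]

/wivfibi/:
  1 Progressive Voicing Assimilation: [wivfibi] → [wivvibi]
  2 t-Assibilation: no change — [wivvibi]
  3 Spirantization: [wivvibi] → [wivvivi]
/hekapdiyi/:
  1 Progressive Voicing Assimilation: [hekapdiyi] → [hekaptiyi]
  2 t-Assibilation: [hekaptiyi] → [hekapsiyi]
  3 Spirantization: no change — [hekapsiyi]
/nefabhir/:
  1 Progressive Voicing Assimilation: no change — [nefabhir]
  2 t-Assibilation: no change — [nefabhir]
  3 Spirantization: no change — [nefabhir]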